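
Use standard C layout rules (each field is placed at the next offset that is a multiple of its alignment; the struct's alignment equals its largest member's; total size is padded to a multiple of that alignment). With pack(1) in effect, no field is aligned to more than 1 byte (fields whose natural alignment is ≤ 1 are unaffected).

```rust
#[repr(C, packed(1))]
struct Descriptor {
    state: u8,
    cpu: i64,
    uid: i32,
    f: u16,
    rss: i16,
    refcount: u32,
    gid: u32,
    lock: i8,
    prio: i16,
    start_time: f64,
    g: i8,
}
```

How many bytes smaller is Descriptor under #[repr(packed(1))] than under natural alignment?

natural layout:
  state at 0 (size 1, align 1) → ends 1
  pad 7 to align 8 for cpu
  cpu at 8 (size 8, align 8) → ends 16
  uid at 16 (size 4, align 4) → ends 20
  f at 20 (size 2, align 2) → ends 22
  rss at 22 (size 2, align 2) → ends 24
  refcount at 24 (size 4, align 4) → ends 28
  gid at 28 (size 4, align 4) → ends 32
  lock at 32 (size 1, align 1) → ends 33
  pad 1 to align 2 for prio
  prio at 34 (size 2, align 2) → ends 36
  pad 4 to align 8 for start_time
  start_time at 40 (size 8, align 8) → ends 48
  g at 48 (size 1, align 1) → ends 49
  tail pad 7 to reach multiple of 8
  total 56 bytes, alignment 8
packed(1) layout:
  state at 0 (size 1, align 1) → ends 1
  cpu at 1 (size 8, align 1) → ends 9
  uid at 9 (size 4, align 1) → ends 13
  f at 13 (size 2, align 1) → ends 15
  rss at 15 (size 2, align 1) → ends 17
  refcount at 17 (size 4, align 1) → ends 21
  gid at 21 (size 4, align 1) → ends 25
  lock at 25 (size 1, align 1) → ends 26
  prio at 26 (size 2, align 1) → ends 28
  start_time at 28 (size 8, align 1) → ends 36
  g at 36 (size 1, align 1) → ends 37
  total 37 bytes, alignment 1
56 − 37 = 19

19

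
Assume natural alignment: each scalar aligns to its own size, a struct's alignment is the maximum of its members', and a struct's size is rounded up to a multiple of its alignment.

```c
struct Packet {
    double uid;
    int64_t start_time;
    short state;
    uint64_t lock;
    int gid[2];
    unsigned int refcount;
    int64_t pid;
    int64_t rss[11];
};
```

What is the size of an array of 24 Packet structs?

3456

uid at 0 (size 8, align 8) → ends 8
start_time at 8 (size 8, align 8) → ends 16
state at 16 (size 2, align 2) → ends 18
pad 6 to align 8 for lock
lock at 24 (size 8, align 8) → ends 32
gid at 32 (size 8, align 4) → ends 40
refcount at 40 (size 4, align 4) → ends 44
pad 4 to align 8 for pid
pid at 48 (size 8, align 8) → ends 56
rss at 56 (size 88, align 8) → ends 144
total 144 bytes, alignment 8
array of 24: 24 × 144 = 3456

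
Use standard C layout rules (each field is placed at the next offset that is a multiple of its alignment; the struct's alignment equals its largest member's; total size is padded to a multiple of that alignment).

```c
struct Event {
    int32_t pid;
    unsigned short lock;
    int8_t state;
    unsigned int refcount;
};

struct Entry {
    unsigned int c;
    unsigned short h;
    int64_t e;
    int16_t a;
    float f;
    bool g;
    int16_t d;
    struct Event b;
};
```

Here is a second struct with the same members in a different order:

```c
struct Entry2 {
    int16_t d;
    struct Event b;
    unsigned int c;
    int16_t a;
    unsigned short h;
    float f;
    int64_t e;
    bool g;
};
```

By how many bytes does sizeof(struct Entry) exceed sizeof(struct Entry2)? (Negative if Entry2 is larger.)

-8

Event: @0: pid [4B, align 4] → 4; @4: lock [2B, align 2] → 6; @6: state [1B, align 1] → 7; +1 pad (align 4); @8: refcount [4B, align 4] → 12; size 12, align 4
@0: c [4B, align 4] → 4
@4: h [2B, align 2] → 6
+2 pad (align 8)
@8: e [8B, align 8] → 16
@16: a [2B, align 2] → 18
+2 pad (align 4)
@20: f [4B, align 4] → 24
@24: g [1B, align 1] → 25
+1 pad (align 2)
@26: d [2B, align 2] → 28
@28: b [12B, align 4] → 40
size 40, align 8
— Entry2 —
@0: d [2B, align 2] → 2
+2 pad (align 4)
@4: b [12B, align 4] → 16
@16: c [4B, align 4] → 20
@20: a [2B, align 2] → 22
@22: h [2B, align 2] → 24
@24: f [4B, align 4] → 28
+4 pad (align 8)
@32: e [8B, align 8] → 40
@40: g [1B, align 1] → 41
+7 tail pad (align 8)
size 48, align 8
40 − 48 = -8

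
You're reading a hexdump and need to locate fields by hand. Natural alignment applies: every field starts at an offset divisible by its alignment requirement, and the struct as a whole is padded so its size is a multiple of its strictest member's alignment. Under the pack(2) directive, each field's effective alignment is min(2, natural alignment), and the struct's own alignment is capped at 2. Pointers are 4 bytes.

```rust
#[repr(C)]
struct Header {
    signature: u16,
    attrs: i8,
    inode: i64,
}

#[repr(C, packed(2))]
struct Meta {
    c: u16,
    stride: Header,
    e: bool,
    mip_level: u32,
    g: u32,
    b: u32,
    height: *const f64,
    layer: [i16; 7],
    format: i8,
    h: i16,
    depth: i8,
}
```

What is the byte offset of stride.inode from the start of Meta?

10

Header: signature at 0 (size 2, align 2) → ends 2; attrs at 2 (size 1, align 1) → ends 3; pad 5 to align 8 for inode; inode at 8 (size 8, align 8) → ends 16; total 16 bytes, alignment 8
c at 0 (size 2, align 2) → ends 2
stride at 2 (size 16, align 2) → ends 18
within Header: inode at 8
2 + 8 = 10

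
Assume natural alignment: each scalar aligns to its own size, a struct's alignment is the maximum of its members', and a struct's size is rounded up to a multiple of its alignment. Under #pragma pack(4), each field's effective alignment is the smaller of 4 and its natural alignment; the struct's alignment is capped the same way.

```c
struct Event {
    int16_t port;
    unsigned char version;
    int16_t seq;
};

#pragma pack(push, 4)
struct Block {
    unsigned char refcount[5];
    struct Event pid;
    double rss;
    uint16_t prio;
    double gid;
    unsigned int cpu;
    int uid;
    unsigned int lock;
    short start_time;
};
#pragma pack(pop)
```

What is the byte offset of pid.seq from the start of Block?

10

Event: @0: port [2B, align 2] → 2; @2: version [1B, align 1] → 3; +1 pad (align 2); @4: seq [2B, align 2] → 6; size 6, align 2
@0: refcount [5B, align 1] → 5
+1 pad (align 2)
@6: pid [6B, align 2] → 12
within Event: seq at 4
6 + 4 = 10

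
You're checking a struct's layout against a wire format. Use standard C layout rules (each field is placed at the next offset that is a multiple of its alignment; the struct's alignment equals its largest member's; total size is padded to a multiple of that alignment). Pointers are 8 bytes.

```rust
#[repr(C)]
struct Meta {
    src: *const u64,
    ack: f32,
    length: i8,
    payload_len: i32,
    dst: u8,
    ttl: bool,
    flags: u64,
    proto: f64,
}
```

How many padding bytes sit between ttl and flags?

2

0..8  src  (8B, 8-aligned)
8..12  ack  (4B, 4-aligned)
12..13  length  (1B, 1-aligned)
13..16  -- padding (3B)
16..20  payload_len  (4B, 4-aligned)
20..21  dst  (1B, 1-aligned)
21..22  ttl  (1B, 1-aligned)
22..24  -- padding (2B)
24..32  flags  (8B, 8-aligned)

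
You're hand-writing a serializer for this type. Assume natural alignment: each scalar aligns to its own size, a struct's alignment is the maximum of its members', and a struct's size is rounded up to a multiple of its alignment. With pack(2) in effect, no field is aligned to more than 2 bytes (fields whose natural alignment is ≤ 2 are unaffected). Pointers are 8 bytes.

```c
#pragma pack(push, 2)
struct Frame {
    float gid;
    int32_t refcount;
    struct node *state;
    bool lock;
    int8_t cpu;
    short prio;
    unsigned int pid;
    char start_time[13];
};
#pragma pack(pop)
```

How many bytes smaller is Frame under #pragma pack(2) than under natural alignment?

natural layout:
  gid at 0 (size 4, align 4) → ends 4
  refcount at 4 (size 4, align 4) → ends 8
  state at 8 (size 8, align 8) → ends 16
  lock at 16 (size 1, align 1) → ends 17
  cpu at 17 (size 1, align 1) → ends 18
  prio at 18 (size 2, align 2) → ends 20
  pid at 20 (size 4, align 4) → ends 24
  start_time at 24 (size 13, align 1) → ends 37
  tail pad 3 to reach multiple of 8
  total 40 bytes, alignment 8
packed(2) layout:
  gid at 0 (size 4, align 2) → ends 4
  refcount at 4 (size 4, align 2) → ends 8
  state at 8 (size 8, align 2) → ends 16
  lock at 16 (size 1, align 1) → ends 17
  cpu at 17 (size 1, align 1) → ends 18
  prio at 18 (size 2, align 2) → ends 20
  pid at 20 (size 4, align 2) → ends 24
  start_time at 24 (size 13, align 1) → ends 37
  tail pad 1 to reach multiple of 2
  total 38 bytes, alignment 2
40 − 38 = 2

2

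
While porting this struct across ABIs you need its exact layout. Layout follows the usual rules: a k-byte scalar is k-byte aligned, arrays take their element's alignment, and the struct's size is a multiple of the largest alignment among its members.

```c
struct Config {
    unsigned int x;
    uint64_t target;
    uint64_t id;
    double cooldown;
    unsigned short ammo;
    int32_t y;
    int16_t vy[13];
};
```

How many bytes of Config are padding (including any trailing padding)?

12

0..4  x  (4B, 4-aligned)
4..8  -- padding (4B)
8..16  target  (8B, 8-aligned)
16..24  id  (8B, 8-aligned)
24..32  cooldown  (8B, 8-aligned)
32..34  ammo  (2B, 2-aligned)
34..36  -- padding (2B)
36..40  y  (4B, 4-aligned)
40..66  vy  (26B, 2-aligned)
66..72  -- tail padding (6B)
sizeof = 72, alignof = 8
data bytes 60, size 72 → padding 12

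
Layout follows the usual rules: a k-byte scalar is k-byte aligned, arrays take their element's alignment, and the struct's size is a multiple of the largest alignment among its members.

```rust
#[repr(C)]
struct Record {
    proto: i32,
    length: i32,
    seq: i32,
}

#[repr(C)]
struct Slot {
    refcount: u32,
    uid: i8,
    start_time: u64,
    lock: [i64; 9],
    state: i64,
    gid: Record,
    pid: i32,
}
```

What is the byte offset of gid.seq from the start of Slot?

Record: @0: proto [4B, align 4] → 4; @4: length [4B, align 4] → 8; @8: seq [4B, align 4] → 12; size 12, align 4
@0: refcount [4B, align 4] → 4
@4: uid [1B, align 1] → 5
+3 pad (align 8)
@8: start_time [8B, align 8] → 16
@16: lock [72B, align 8] → 88
@88: state [8B, align 8] → 96
@96: gid [12B, align 4] → 108
within Record: seq at 8
96 + 8 = 104

104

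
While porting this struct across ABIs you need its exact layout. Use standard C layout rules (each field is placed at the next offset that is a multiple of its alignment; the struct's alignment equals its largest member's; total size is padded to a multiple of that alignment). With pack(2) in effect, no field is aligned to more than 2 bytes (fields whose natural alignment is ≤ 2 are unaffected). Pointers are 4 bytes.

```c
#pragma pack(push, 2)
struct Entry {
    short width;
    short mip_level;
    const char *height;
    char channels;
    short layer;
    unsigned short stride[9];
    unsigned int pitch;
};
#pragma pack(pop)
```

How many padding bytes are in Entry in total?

@0: width [2B, align 2] → 2
@2: mip_level [2B, align 2] → 4
@4: height [4B, align 2] → 8
@8: channels [1B, align 1] → 9
+1 pad (align 2)
@10: layer [2B, align 2] → 12
@12: stride [18B, align 2] → 30
@30: pitch [4B, align 2] → 34
size 34, align 2
data bytes 33, size 34 → padding 1

1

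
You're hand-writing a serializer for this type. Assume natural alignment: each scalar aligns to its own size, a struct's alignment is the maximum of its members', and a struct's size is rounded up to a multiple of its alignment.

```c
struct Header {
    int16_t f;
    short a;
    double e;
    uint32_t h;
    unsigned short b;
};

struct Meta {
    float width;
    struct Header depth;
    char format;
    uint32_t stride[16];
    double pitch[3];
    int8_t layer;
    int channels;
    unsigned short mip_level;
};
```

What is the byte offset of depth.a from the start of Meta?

10

Header: 0..2  f  (2B, 2-aligned); 2..4  a  (2B, 2-aligned); 4..8  -- padding (4B); 8..16  e  (8B, 8-aligned); 16..20  h  (4B, 4-aligned); 20..22  b  (2B, 2-aligned); 22..24  -- tail padding (2B); sizeof = 24, alignof = 8
0..4  width  (4B, 4-aligned)
4..8  -- padding (4B)
8..32  depth  (24B, 8-aligned)
within Header: a at 2
8 + 2 = 10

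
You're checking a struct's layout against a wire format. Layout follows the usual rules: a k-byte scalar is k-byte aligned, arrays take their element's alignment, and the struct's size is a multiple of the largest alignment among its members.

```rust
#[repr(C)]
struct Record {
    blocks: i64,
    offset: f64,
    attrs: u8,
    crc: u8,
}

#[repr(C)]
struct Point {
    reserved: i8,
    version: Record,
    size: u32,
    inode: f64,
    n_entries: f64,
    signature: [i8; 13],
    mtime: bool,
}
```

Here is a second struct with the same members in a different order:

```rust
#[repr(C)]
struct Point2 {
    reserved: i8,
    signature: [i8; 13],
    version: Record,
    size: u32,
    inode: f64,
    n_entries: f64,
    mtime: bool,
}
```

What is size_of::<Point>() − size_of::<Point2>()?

0

Record: blocks at 0 (size 8, align 8) → ends 8; offset at 8 (size 8, align 8) → ends 16; attrs at 16 (size 1, align 1) → ends 17; crc at 17 (size 1, align 1) → ends 18; tail pad 6 to reach multiple of 8; total 24 bytes, alignment 8
reserved at 0 (size 1, align 1) → ends 1
pad 7 to align 8 for version
version at 8 (size 24, align 8) → ends 32
size at 32 (size 4, align 4) → ends 36
pad 4 to align 8 for inode
inode at 40 (size 8, align 8) → ends 48
n_entries at 48 (size 8, align 8) → ends 56
signature at 56 (size 13, align 1) → ends 69
mtime at 69 (size 1, align 1) → ends 70
tail pad 2 to reach multiple of 8
total 72 bytes, alignment 8
— Point2 —
reserved at 0 (size 1, align 1) → ends 1
signature at 1 (size 13, align 1) → ends 14
pad 2 to align 8 for version
version at 16 (size 24, align 8) → ends 40
size at 40 (size 4, align 4) → ends 44
pad 4 to align 8 for inode
inode at 48 (size 8, align 8) → ends 56
n_entries at 56 (size 8, align 8) → ends 64
mtime at 64 (size 1, align 1) → ends 65
tail pad 7 to reach multiple of 8
total 72 bytes, alignment 8
72 − 72 = 0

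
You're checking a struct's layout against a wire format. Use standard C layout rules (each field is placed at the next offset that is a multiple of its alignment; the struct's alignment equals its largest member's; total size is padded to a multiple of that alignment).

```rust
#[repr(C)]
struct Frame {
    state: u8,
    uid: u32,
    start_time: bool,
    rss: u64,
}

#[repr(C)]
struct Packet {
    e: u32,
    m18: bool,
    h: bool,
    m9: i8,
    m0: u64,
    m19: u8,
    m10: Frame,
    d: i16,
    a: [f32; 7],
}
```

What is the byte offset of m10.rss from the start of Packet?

40

Frame: 0..1  state  (1B, 1-aligned); 1..4  -- padding (3B); 4..8  uid  (4B, 4-aligned); 8..9  start_time  (1B, 1-aligned); 9..16  -- padding (7B); 16..24  rss  (8B, 8-aligned); sizeof = 24, alignof = 8
0..4  e  (4B, 4-aligned)
4..5  m18  (1B, 1-aligned)
5..6  h  (1B, 1-aligned)
6..7  m9  (1B, 1-aligned)
7..8  -- padding (1B)
8..16  m0  (8B, 8-aligned)
16..17  m19  (1B, 1-aligned)
17..24  -- padding (7B)
24..48  m10  (24B, 8-aligned)
within Frame: rss at 16
24 + 16 = 40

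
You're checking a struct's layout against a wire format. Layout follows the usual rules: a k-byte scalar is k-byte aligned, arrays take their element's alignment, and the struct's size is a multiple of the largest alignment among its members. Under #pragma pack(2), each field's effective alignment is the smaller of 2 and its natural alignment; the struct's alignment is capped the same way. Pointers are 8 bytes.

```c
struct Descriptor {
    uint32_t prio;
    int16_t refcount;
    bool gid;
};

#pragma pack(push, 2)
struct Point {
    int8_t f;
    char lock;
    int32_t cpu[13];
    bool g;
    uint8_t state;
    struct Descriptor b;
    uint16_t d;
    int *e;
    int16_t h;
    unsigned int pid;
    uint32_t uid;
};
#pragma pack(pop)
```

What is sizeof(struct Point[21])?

Descriptor: 0..4  prio  (4B, 4-aligned); 4..6  refcount  (2B, 2-aligned); 6..7  gid  (1B, 1-aligned); 7..8  -- tail padding (1B); sizeof = 8, alignof = 4
0..1  f  (1B, 1-aligned)
1..2  lock  (1B, 1-aligned)
2..54  cpu  (52B, 2-aligned)
54..55  g  (1B, 1-aligned)
55..56  state  (1B, 1-aligned)
56..64  b  (8B, 2-aligned)
64..66  d  (2B, 2-aligned)
66..74  e  (8B, 2-aligned)
74..76  h  (2B, 2-aligned)
76..80  pid  (4B, 2-aligned)
80..84  uid  (4B, 2-aligned)
sizeof = 84, alignof = 2
array of 21: 21 × 84 = 1764

1764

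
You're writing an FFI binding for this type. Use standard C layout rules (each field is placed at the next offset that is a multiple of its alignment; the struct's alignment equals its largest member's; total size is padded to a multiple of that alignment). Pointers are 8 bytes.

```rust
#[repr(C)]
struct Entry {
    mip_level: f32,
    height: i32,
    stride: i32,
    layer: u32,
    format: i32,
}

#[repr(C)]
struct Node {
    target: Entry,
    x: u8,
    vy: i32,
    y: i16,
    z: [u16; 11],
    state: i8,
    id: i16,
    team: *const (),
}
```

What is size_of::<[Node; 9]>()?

Entry: 0..4  mip_level  (4B, 4-aligned); 4..8  height  (4B, 4-aligned); 8..12  stride  (4B, 4-aligned); 12..16  layer  (4B, 4-aligned); 16..20  format  (4B, 4-aligned); sizeof = 20, alignof = 4
0..20  target  (20B, 4-aligned)
20..21  x  (1B, 1-aligned)
21..24  -- padding (3B)
24..28  vy  (4B, 4-aligned)
28..30  y  (2B, 2-aligned)
30..52  z  (22B, 2-aligned)
52..53  state  (1B, 1-aligned)
53..54  -- padding (1B)
54..56  id  (2B, 2-aligned)
56..64  team  (8B, 8-aligned)
sizeof = 64, alignof = 8
array of 9: 9 × 64 = 576

576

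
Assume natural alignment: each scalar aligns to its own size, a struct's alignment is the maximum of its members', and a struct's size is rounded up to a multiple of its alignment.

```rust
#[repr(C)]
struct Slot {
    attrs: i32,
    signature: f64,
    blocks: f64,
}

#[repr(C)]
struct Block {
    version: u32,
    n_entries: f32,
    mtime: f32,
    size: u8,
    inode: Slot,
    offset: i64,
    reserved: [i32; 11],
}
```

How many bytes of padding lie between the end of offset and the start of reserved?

Slot: @0: attrs [4B, align 4] → 4; +4 pad (align 8); @8: signature [8B, align 8] → 16; @16: blocks [8B, align 8] → 24; size 24, align 8
@0: version [4B, align 4] → 4
@4: n_entries [4B, align 4] → 8
@8: mtime [4B, align 4] → 12
@12: size [1B, align 1] → 13
+3 pad (align 8)
@16: inode [24B, align 8] → 40
@40: offset [8B, align 8] → 48
@48: reserved [44B, align 4] → 92

0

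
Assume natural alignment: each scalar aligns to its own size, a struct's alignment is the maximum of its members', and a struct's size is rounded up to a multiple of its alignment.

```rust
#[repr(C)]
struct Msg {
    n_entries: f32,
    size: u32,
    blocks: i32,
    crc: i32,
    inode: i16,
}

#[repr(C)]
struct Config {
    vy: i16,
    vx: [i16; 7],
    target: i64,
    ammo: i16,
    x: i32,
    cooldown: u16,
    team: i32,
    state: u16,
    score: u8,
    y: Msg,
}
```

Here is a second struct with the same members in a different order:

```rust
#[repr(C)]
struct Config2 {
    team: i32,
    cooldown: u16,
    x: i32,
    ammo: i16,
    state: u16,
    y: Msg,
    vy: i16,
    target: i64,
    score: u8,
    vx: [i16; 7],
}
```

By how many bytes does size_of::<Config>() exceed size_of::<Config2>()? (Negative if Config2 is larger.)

Msg: n_entries at 0 (size 4, align 4) → ends 4; size at 4 (size 4, align 4) → ends 8; blocks at 8 (size 4, align 4) → ends 12; crc at 12 (size 4, align 4) → ends 16; inode at 16 (size 2, align 2) → ends 18; tail pad 2 to reach multiple of 4; total 20 bytes, alignment 4
vy at 0 (size 2, align 2) → ends 2
vx at 2 (size 14, align 2) → ends 16
target at 16 (size 8, align 8) → ends 24
ammo at 24 (size 2, align 2) → ends 26
pad 2 to align 4 for x
x at 28 (size 4, align 4) → ends 32
cooldown at 32 (size 2, align 2) → ends 34
pad 2 to align 4 for team
team at 36 (size 4, align 4) → ends 40
state at 40 (size 2, align 2) → ends 42
score at 42 (size 1, align 1) → ends 43
pad 1 to align 4 for y
y at 44 (size 20, align 4) → ends 64
total 64 bytes, alignment 8
— Config2 —
team at 0 (size 4, align 4) → ends 4
cooldown at 4 (size 2, align 2) → ends 6
pad 2 to align 4 for x
x at 8 (size 4, align 4) → ends 12
ammo at 12 (size 2, align 2) → ends 14
state at 14 (size 2, align 2) → ends 16
y at 16 (size 20, align 4) → ends 36
vy at 36 (size 2, align 2) → ends 38
pad 2 to align 8 for target
target at 40 (size 8, align 8) → ends 48
score at 48 (size 1, align 1) → ends 49
pad 1 to align 2 for vx
vx at 50 (size 14, align 2) → ends 64
total 64 bytes, alignment 8
64 − 64 = 0

0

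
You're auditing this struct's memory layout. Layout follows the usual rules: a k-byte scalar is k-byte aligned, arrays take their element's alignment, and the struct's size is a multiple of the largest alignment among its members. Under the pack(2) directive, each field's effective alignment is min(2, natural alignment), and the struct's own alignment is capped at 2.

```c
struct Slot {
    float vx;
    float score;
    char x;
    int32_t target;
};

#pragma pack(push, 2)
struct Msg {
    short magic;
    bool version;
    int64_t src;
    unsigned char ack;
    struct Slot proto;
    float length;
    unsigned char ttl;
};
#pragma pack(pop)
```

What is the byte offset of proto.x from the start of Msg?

22

Slot: vx at 0 (size 4, align 4) → ends 4; score at 4 (size 4, align 4) → ends 8; x at 8 (size 1, align 1) → ends 9; pad 3 to align 4 for target; target at 12 (size 4, align 4) → ends 16; total 16 bytes, alignment 4
magic at 0 (size 2, align 2) → ends 2
version at 2 (size 1, align 1) → ends 3
pad 1 to align 2 for src
src at 4 (size 8, align 2) → ends 12
ack at 12 (size 1, align 1) → ends 13
pad 1 to align 2 for proto
proto at 14 (size 16, align 2) → ends 30
within Slot: x at 8
14 + 8 = 22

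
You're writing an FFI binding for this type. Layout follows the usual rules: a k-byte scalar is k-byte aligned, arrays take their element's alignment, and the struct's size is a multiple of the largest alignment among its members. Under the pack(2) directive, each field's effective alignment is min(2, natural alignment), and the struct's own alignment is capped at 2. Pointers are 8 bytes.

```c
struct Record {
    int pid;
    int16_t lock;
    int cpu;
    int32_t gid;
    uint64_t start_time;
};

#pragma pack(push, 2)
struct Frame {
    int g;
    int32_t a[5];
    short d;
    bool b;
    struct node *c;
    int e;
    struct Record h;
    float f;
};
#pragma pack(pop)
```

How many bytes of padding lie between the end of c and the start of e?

0

Record: 0..4  pid  (4B, 4-aligned); 4..6  lock  (2B, 2-aligned); 6..8  -- padding (2B); 8..12  cpu  (4B, 4-aligned); 12..16  gid  (4B, 4-aligned); 16..24  start_time  (8B, 8-aligned); sizeof = 24, alignof = 8
0..4  g  (4B, 2-aligned)
4..24  a  (20B, 2-aligned)
24..26  d  (2B, 2-aligned)
26..27  b  (1B, 1-aligned)
27..28  -- padding (1B)
28..36  c  (8B, 2-aligned)
36..40  e  (4B, 2-aligned)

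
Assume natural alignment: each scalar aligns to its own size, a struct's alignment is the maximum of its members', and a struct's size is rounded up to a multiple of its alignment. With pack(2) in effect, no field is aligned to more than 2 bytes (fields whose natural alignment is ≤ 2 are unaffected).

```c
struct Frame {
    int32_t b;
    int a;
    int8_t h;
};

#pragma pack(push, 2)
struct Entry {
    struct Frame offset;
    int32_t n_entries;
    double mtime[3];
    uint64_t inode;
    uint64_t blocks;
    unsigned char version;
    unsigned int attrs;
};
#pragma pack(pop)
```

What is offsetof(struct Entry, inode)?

Frame: 0..4  b  (4B, 4-aligned); 4..8  a  (4B, 4-aligned); 8..9  h  (1B, 1-aligned); 9..12  -- tail padding (3B); sizeof = 12, alignof = 4
0..12  offset  (12B, 2-aligned)
12..16  n_entries  (4B, 2-aligned)
16..40  mtime  (24B, 2-aligned)
40..48  inode  (8B, 2-aligned)

40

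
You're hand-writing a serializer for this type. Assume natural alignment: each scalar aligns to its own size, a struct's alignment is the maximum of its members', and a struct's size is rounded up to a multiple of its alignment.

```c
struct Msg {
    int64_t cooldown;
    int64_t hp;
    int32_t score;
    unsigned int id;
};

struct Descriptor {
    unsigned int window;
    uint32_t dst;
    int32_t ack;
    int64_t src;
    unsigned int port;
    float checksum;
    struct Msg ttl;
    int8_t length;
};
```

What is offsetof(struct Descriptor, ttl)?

Msg: cooldown at 0 (size 8, align 8) → ends 8; hp at 8 (size 8, align 8) → ends 16; score at 16 (size 4, align 4) → ends 20; id at 20 (size 4, align 4) → ends 24; total 24 bytes, alignment 8
window at 0 (size 4, align 4) → ends 4
dst at 4 (size 4, align 4) → ends 8
ack at 8 (size 4, align 4) → ends 12
pad 4 to align 8 for src
src at 16 (size 8, align 8) → ends 24
port at 24 (size 4, align 4) → ends 28
checksum at 28 (size 4, align 4) → ends 32
ttl at 32 (size 24, align 8) → ends 56

32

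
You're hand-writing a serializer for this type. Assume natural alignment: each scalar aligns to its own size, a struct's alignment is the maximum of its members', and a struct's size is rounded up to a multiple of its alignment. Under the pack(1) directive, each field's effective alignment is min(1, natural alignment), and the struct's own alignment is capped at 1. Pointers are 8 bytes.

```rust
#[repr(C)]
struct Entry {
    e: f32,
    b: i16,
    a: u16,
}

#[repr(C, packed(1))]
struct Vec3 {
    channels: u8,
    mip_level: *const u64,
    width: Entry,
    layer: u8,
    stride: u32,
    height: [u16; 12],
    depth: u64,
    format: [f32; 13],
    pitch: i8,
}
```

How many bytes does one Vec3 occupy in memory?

Entry: 0..4  e  (4B, 4-aligned); 4..6  b  (2B, 2-aligned); 6..8  a  (2B, 2-aligned); sizeof = 8, alignof = 4
0..1  channels  (1B, 1-aligned)
1..9  mip_level  (8B, 1-aligned)
9..17  width  (8B, 1-aligned)
17..18  layer  (1B, 1-aligned)
18..22  stride  (4B, 1-aligned)
22..46  height  (24B, 1-aligned)
46..54  depth  (8B, 1-aligned)
54..106  format  (52B, 1-aligned)
106..107  pitch  (1B, 1-aligned)
sizeof = 107, alignof = 1

107 bytes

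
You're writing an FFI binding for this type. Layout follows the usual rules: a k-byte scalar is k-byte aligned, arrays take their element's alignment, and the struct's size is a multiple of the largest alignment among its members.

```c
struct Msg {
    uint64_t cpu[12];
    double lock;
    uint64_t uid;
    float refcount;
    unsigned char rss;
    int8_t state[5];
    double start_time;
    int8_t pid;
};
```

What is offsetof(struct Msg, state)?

117

@0: cpu [96B, align 8] → 96
@96: lock [8B, align 8] → 104
@104: uid [8B, align 8] → 112
@112: refcount [4B, align 4] → 116
@116: rss [1B, align 1] → 117
@117: state [5B, align 1] → 122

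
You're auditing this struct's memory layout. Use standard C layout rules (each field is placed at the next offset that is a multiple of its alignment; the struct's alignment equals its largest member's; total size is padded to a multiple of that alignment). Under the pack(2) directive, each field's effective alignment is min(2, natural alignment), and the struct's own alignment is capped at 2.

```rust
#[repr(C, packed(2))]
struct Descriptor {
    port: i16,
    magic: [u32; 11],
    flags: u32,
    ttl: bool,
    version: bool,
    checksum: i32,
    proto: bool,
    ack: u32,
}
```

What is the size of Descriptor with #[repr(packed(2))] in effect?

0..2  port  (2B, 2-aligned)
2..46  magic  (44B, 2-aligned)
46..50  flags  (4B, 2-aligned)
50..51  ttl  (1B, 1-aligned)
51..52  version  (1B, 1-aligned)
52..56  checksum  (4B, 2-aligned)
56..57  proto  (1B, 1-aligned)
57..58  -- padding (1B)
58..62  ack  (4B, 2-aligned)
sizeof = 62, alignof = 2

62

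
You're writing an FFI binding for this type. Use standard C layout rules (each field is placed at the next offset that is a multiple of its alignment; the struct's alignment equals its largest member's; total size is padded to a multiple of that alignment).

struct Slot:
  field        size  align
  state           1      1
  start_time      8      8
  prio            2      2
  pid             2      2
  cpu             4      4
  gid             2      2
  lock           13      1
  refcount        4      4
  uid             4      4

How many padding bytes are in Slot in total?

@0: state [1B, align 1] → 1
+7 pad (align 8)
@8: start_time [8B, align 8] → 16
@16: prio [2B, align 2] → 18
@18: pid [2B, align 2] → 20
@20: cpu [4B, align 4] → 24
@24: gid [2B, align 2] → 26
@26: lock [13B, align 1] → 39
+1 pad (align 4)
@40: refcount [4B, align 4] → 44
@44: uid [4B, align 4] → 48
size 48, align 8
data bytes 40, size 48 → padding 8

8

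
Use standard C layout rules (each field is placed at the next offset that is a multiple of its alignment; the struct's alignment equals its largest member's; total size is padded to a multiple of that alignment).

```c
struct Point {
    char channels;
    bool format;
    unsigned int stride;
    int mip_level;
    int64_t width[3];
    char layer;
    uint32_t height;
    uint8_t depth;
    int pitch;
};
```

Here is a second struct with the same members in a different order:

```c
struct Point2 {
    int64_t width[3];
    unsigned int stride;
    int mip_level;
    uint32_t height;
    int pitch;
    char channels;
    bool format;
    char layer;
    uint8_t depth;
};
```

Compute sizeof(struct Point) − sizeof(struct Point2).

8

channels at 0 (size 1, align 1) → ends 1
format at 1 (size 1, align 1) → ends 2
pad 2 to align 4 for stride
stride at 4 (size 4, align 4) → ends 8
mip_level at 8 (size 4, align 4) → ends 12
pad 4 to align 8 for width
width at 16 (size 24, align 8) → ends 40
layer at 40 (size 1, align 1) → ends 41
pad 3 to align 4 for height
height at 44 (size 4, align 4) → ends 48
depth at 48 (size 1, align 1) → ends 49
pad 3 to align 4 for pitch
pitch at 52 (size 4, align 4) → ends 56
total 56 bytes, alignment 8
— Point2 —
width at 0 (size 24, align 8) → ends 24
stride at 24 (size 4, align 4) → ends 28
mip_level at 28 (size 4, align 4) → ends 32
height at 32 (size 4, align 4) → ends 36
pitch at 36 (size 4, align 4) → ends 40
channels at 40 (size 1, align 1) → ends 41
format at 41 (size 1, align 1) → ends 42
layer at 42 (size 1, align 1) → ends 43
depth at 43 (size 1, align 1) → ends 44
tail pad 4 to reach multiple of 8
total 48 bytes, alignment 8
56 − 48 = 8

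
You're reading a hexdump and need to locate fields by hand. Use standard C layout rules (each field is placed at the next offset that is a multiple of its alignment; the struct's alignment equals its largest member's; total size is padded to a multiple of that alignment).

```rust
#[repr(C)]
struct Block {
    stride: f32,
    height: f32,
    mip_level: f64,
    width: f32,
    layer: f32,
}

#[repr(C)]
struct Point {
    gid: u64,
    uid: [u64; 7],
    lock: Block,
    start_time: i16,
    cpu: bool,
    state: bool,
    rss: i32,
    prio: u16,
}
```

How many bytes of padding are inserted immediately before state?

0

Block: stride at 0 (size 4, align 4) → ends 4; height at 4 (size 4, align 4) → ends 8; mip_level at 8 (size 8, align 8) → ends 16; width at 16 (size 4, align 4) → ends 20; layer at 20 (size 4, align 4) → ends 24; total 24 bytes, alignment 8
gid at 0 (size 8, align 8) → ends 8
uid at 8 (size 56, align 8) → ends 64
lock at 64 (size 24, align 8) → ends 88
start_time at 88 (size 2, align 2) → ends 90
cpu at 90 (size 1, align 1) → ends 91
state at 91 (size 1, align 1) → ends 92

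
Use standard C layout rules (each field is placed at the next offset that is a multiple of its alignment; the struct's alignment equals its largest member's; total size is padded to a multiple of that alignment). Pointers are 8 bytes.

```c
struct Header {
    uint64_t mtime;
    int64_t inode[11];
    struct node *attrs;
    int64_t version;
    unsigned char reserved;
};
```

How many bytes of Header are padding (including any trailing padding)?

mtime at 0 (size 8, align 8) → ends 8
inode at 8 (size 88, align 8) → ends 96
attrs at 96 (size 8, align 8) → ends 104
version at 104 (size 8, align 8) → ends 112
reserved at 112 (size 1, align 1) → ends 113
tail pad 7 to reach multiple of 8
total 120 bytes, alignment 8
data bytes 113, size 120 → padding 7

7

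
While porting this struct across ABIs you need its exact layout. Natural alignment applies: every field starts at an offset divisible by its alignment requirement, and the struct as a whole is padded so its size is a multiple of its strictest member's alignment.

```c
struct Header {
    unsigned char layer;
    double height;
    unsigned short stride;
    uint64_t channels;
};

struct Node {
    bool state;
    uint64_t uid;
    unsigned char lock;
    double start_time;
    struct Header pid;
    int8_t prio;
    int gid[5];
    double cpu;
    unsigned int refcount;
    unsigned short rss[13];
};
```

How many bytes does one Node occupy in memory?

Header: 0..1  layer  (1B, 1-aligned); 1..8  -- padding (7B); 8..16  height  (8B, 8-aligned); 16..18  stride  (2B, 2-aligned); 18..24  -- padding (6B); 24..32  channels  (8B, 8-aligned); sizeof = 32, alignof = 8
0..1  state  (1B, 1-aligned)
1..8  -- padding (7B)
8..16  uid  (8B, 8-aligned)
16..17  lock  (1B, 1-aligned)
17..24  -- padding (7B)
24..32  start_time  (8B, 8-aligned)
32..64  pid  (32B, 8-aligned)
64..65  prio  (1B, 1-aligned)
65..68  -- padding (3B)
68..88  gid  (20B, 4-aligned)
88..96  cpu  (8B, 8-aligned)
96..100  refcount  (4B, 4-aligned)
100..126  rss  (26B, 2-aligned)
126..128  -- tail padding (2B)
sizeof = 128, alignof = 8

128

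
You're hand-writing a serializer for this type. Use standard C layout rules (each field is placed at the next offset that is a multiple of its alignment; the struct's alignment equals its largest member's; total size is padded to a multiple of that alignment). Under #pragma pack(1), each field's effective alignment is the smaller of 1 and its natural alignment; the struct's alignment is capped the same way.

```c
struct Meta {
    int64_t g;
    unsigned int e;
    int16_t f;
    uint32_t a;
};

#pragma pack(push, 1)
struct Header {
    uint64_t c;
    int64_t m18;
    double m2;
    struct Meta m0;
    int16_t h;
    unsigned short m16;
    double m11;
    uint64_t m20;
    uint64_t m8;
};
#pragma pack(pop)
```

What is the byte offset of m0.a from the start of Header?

40

Meta: 0..8  g  (8B, 8-aligned); 8..12  e  (4B, 4-aligned); 12..14  f  (2B, 2-aligned); 14..16  -- padding (2B); 16..20  a  (4B, 4-aligned); 20..24  -- tail padding (4B); sizeof = 24, alignof = 8
0..8  c  (8B, 1-aligned)
8..16  m18  (8B, 1-aligned)
16..24  m2  (8B, 1-aligned)
24..48  m0  (24B, 1-aligned)
within Meta: a at 16
24 + 16 = 40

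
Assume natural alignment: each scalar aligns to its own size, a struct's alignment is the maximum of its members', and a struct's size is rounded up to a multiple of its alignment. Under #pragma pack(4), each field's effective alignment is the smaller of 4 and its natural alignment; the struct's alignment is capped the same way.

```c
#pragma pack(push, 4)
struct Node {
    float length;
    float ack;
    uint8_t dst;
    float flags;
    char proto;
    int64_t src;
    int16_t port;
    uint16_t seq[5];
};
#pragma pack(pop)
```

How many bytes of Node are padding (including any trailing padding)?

@0: length [4B, align 4] → 4
@4: ack [4B, align 4] → 8
@8: dst [1B, align 1] → 9
+3 pad (align 4)
@12: flags [4B, align 4] → 16
@16: proto [1B, align 1] → 17
+3 pad (align 4)
@20: src [8B, align 4] → 28
@28: port [2B, align 2] → 30
@30: seq [10B, align 2] → 40
size 40, align 4
data bytes 34, size 40 → padding 6

6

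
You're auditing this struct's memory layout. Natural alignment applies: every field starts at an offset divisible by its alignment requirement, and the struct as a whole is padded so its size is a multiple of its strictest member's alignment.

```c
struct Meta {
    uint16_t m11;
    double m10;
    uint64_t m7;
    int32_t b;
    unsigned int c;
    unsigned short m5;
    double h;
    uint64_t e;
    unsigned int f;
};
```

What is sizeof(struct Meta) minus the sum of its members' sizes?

16

@0: m11 [2B, align 2] → 2
+6 pad (align 8)
@8: m10 [8B, align 8] → 16
@16: m7 [8B, align 8] → 24
@24: b [4B, align 4] → 28
@28: c [4B, align 4] → 32
@32: m5 [2B, align 2] → 34
+6 pad (align 8)
@40: h [8B, align 8] → 48
@48: e [8B, align 8] → 56
@56: f [4B, align 4] → 60
+4 tail pad (align 8)
size 64, align 8
data bytes 48, size 64 → padding 16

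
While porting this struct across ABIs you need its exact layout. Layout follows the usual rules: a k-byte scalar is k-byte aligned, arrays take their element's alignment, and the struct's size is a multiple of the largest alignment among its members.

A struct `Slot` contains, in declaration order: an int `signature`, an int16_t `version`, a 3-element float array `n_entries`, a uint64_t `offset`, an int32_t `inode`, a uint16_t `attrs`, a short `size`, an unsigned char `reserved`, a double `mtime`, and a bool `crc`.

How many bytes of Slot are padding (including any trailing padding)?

20

@0: signature [4B, align 4] → 4
@4: version [2B, align 2] → 6
+2 pad (align 4)
@8: n_entries [12B, align 4] → 20
+4 pad (align 8)
@24: offset [8B, align 8] → 32
@32: inode [4B, align 4] → 36
@36: attrs [2B, align 2] → 38
@38: size [2B, align 2] → 40
@40: reserved [1B, align 1] → 41
+7 pad (align 8)
@48: mtime [8B, align 8] → 56
@56: crc [1B, align 1] → 57
+7 tail pad (align 8)
size 64, align 8
data bytes 44, size 64 → padding 20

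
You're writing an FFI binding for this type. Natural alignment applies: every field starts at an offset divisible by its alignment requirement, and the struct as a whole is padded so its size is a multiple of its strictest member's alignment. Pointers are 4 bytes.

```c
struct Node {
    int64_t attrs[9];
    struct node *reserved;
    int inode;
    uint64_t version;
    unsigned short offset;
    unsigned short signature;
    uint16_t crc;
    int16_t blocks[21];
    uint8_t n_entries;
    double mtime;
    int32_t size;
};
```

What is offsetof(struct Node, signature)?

90

0..72  attrs  (72B, 8-aligned)
72..76  reserved  (4B, 4-aligned)
76..80  inode  (4B, 4-aligned)
80..88  version  (8B, 8-aligned)
88..90  offset  (2B, 2-aligned)
90..92  signature  (2B, 2-aligned)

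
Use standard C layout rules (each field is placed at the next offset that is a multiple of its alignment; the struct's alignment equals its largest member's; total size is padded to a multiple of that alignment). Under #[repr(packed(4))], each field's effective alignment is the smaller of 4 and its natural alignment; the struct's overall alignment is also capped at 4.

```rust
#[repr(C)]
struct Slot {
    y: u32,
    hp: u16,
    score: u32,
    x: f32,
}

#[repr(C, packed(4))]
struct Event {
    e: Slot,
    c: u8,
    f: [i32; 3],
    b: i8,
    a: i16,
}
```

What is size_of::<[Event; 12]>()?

Slot: y at 0 (size 4, align 4) → ends 4; hp at 4 (size 2, align 2) → ends 6; pad 2 to align 4 for score; score at 8 (size 4, align 4) → ends 12; x at 12 (size 4, align 4) → ends 16; total 16 bytes, alignment 4
e at 0 (size 16, align 4) → ends 16
c at 16 (size 1, align 1) → ends 17
pad 3 to align 4 for f
f at 20 (size 12, align 4) → ends 32
b at 32 (size 1, align 1) → ends 33
pad 1 to align 2 for a
a at 34 (size 2, align 2) → ends 36
total 36 bytes, alignment 4
array of 12: 12 × 36 = 432

432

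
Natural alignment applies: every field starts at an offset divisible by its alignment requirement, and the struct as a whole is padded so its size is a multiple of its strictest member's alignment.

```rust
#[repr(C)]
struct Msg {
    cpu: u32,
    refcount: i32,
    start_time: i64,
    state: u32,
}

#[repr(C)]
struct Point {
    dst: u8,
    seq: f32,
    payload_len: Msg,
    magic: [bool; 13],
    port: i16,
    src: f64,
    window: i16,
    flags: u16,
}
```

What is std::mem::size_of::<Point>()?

64

Msg: 0..4  cpu  (4B, 4-aligned); 4..8  refcount  (4B, 4-aligned); 8..16  start_time  (8B, 8-aligned); 16..20  state  (4B, 4-aligned); 20..24  -- tail padding (4B); sizeof = 24, alignof = 8
0..1  dst  (1B, 1-aligned)
1..4  -- padding (3B)
4..8  seq  (4B, 4-aligned)
8..32  payload_len  (24B, 8-aligned)
32..45  magic  (13B, 1-aligned)
45..46  -- padding (1B)
46..48  port  (2B, 2-aligned)
48..56  src  (8B, 8-aligned)
56..58  window  (2B, 2-aligned)
58..60  flags  (2B, 2-aligned)
60..64  -- tail padding (4B)
sizeof = 64, alignof = 8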